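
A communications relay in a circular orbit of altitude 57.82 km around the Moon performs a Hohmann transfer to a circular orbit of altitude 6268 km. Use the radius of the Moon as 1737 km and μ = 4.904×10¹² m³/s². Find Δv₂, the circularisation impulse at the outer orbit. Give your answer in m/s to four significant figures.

r₁ = 1737 + 57.82 = 1794.8 km = 1.7948×10⁶ m.
r₂ = 1737 + 6268 = 8005.0 km = 8.0050×10⁶ m.
Transfer ellipse a_t = (r₁ + r₂)/2 = 4.900×10⁶ m.
At r₁: circular v_c1 = √(μ/r₁) = 1653 m/s; transfer-perilune v_p = √[μ(2/r₁ − 1/a_t)] = 2113 m/s.
At r₂: circular v_c2 = √(μ/r₂) = 782.7 m/s; transfer-apolune v_a = √[μ(2/r₂ − 1/a_t)] = 473.7 m/s.
Δv₂ = v_c2 − v_a = 309.0 m/s.

Δv ≈ 309.0 m/s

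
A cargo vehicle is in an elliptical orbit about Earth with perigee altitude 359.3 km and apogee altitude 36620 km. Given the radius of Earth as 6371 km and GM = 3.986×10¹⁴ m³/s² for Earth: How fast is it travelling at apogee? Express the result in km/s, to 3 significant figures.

r_p = 6371 + 359.3 = 6730.3 km = 6.7303×10⁶ m.
r_a = 6371 + 36620 = 42991 km = 4.2991×10⁷ m.
Semi-major axis a = (r_p + r_a)/2 = 24861 km = 2.486×10⁷ m.
Vis-viva: v² = μ(2/r − 1/a) = 3.986×10¹⁴ × (4.652×10⁻⁸ − 4.022×10⁻⁸) = 2.510×10⁶ m²/s².
v = 1584 m/s = 1.584 km/s.

v ≈ 1.58 km/s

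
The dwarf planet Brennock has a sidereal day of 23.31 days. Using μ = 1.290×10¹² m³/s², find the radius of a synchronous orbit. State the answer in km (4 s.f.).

r_sync ≈ 50990 km

T = 23.31 days = 2.014×10⁶ s.
A synchronous orbit has period T, so by Kepler's third law a = (μT²/4π²)^(1/3).
μT²/4π² = 1.290×10¹² × (2.014×10⁶)² / 39.48 = 1.325×10²³ m³.
a = 5.099×10⁷ m = 50986 km.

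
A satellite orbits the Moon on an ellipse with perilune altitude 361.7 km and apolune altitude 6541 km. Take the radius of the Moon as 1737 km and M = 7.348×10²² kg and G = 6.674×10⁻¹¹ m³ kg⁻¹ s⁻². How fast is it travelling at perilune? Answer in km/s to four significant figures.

v ≈ 1.931 km/s

μ = GM = 6.674×10⁻¹¹ × 7.348×10²² = 4.904×10¹² m³/s².
r_p = 1737 + 361.7 = 2098.7 km = 2.0987×10⁶ m.
r_a = 1737 + 6541 = 8278.0 km = 8.2780×10⁶ m.
Semi-major axis a = (r_p + r_a)/2 = 5188.4 km = 5.188×10⁶ m.
Vis-viva: v² = μ(2/r − 1/a) = 4.904×10¹² × (9.530×10⁻⁷ − 1.927×10⁻⁷) = 3.728×10⁶ m²/s².
v = 1931 m/s = 1.931 km/s.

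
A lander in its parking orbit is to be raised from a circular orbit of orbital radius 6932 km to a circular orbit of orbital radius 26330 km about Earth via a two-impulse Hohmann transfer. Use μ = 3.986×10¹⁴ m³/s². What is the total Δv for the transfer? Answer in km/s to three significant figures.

Δv_total ≈ 3.34 km/s

r₁ = 6932 km = 6.932×10⁶ m.
r₂ = 26330 km = 2.633×10⁷ m.
Transfer ellipse a_t = (r₁ + r₂)/2 = 1.663×10⁷ m.
At r₁: circular v_c1 = √(μ/r₁) = 7583 m/s; transfer-perigee v_p = √[μ(2/r₁ − 1/a_t)] = 9541 m/s.
Δv₁ = v_p − v_c1 = 1958 m/s.
At r₂: circular v_c2 = √(μ/r₂) = 3891 m/s; transfer-apogee v_a = √[μ(2/r₂ − 1/a_t)] = 2512 m/s.
Δv₂ = v_c2 − v_a = 1379 m/s.
Total Δv = Δv₁ + Δv₂ = 3337 m/s = 3.337 km/s.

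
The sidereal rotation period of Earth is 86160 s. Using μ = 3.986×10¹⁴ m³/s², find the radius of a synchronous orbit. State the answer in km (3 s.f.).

r_sync ≈ 42200 km

A synchronous orbit has period T, so by Kepler's third law a = (μT²/4π²)^(1/3).
μT²/4π² = 3.986×10¹⁴ × (8.616×10⁴)² / 39.48 = 7.495×10²² m³.
a = 4.216×10⁷ m = 42163 km.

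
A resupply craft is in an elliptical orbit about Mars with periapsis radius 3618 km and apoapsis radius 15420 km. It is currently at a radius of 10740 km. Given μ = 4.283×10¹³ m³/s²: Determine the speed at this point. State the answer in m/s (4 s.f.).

v ≈ 1865 m/s

Semi-major axis a = (r_p + r_a)/2 = 9519.0 km = 9.519×10⁶ m.
Vis-viva: v² = μ(2/r − 1/a) = 4.283×10¹³ × (1.862×10⁻⁷ − 1.051×10⁻⁷) = 3.476×10⁶ m²/s².
v = 1865 m/s.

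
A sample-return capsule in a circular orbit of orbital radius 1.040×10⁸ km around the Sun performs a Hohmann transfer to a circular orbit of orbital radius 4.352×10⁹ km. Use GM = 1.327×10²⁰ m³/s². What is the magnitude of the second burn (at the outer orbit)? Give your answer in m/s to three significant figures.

r₁ = 1.040×10⁸ km = 1.040×10¹¹ m.
r₂ = 4.352×10⁹ km = 4.352×10¹² m.
Transfer ellipse a_t = (r₁ + r₂)/2 = 2.228×10¹² m.
At r₁: circular v_c1 = √(μ/r₁) = 35720 m/s; transfer-perihelion v_p = √[μ(2/r₁ − 1/a_t)] = 49920 m/s.
At r₂: circular v_c2 = √(μ/r₂) = 5522 m/s; transfer-aphelion v_a = √[μ(2/r₂ − 1/a_t)] = 1193 m/s.
Δv₂ = v_c2 − v_a = 4329 m/s.

Δv ≈ 4330 m/s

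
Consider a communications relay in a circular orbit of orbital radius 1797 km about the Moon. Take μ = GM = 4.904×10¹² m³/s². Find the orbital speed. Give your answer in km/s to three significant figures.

v ≈ 1.65 km/s

r = 1797 km = 1.797×10⁶ m.
For a circular orbit v = √(μ/r) = √(4.904×10¹² / 1.797×10⁶) = √(2.729×10⁶) = 1652 m/s.
That is 1.652 km/s.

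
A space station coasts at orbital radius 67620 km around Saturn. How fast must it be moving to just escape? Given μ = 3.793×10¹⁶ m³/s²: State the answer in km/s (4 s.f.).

r = 67620 km = 6.762×10⁷ m.
Escape speed v_esc = √(2μ/r) = √(2 × 3.793×10¹⁶ / 6.762×10⁷) = √(1.122×10⁹) = 33490 m/s.
= 33.49 km/s.

v_esc ≈ 33.49 km/s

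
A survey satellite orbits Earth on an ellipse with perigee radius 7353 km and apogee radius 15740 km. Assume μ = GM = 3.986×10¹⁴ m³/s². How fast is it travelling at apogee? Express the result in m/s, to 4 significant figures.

Semi-major axis a = (r_p + r_a)/2 = 11546 km = 1.155×10⁷ m.
Vis-viva: v² = μ(2/r − 1/a) = 3.986×10¹⁴ × (1.271×10⁻⁷ − 8.661×10⁻⁸) = 1.613×10⁷ m²/s².
v = 4016 m/s.

v ≈ 4016 m/s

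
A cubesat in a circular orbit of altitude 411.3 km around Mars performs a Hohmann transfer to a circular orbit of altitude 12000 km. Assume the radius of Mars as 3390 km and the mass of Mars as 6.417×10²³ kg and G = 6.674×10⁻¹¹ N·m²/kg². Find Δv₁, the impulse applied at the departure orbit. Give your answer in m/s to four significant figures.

Δv ≈ 894.3 m/s

μ = GM = 6.674×10⁻¹¹ × 6.417×10²³ = 4.283×10¹³ m³/s².
r₁ = 3390 + 411.3 = 3801.3 km = 3.8013×10⁶ m.
r₂ = 3390 + 12000 = 15390 km = 1.5390×10⁷ m.
Transfer ellipse a_t = (r₁ + r₂)/2 = 9.596×10⁶ m.
At r₁: circular v_c1 = √(μ/r₁) = 3357 m/s; transfer-periapsis v_p = √[μ(2/r₁ − 1/a_t)] = 4251 m/s.
Δv₁ = v_p − v_c1 = 894.3 m/s.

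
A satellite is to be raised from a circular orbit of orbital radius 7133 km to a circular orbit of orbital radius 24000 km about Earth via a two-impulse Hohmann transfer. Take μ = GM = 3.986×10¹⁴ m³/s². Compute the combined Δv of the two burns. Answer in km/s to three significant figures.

r₁ = 7133 km = 7.133×10⁶ m.
r₂ = 24000 km = 2.400×10⁷ m.
Transfer ellipse a_t = (r₁ + r₂)/2 = 1.557×10⁷ m.
At r₁: circular v_c1 = √(μ/r₁) = 7475 m/s; transfer-perigee v_p = √[μ(2/r₁ − 1/a_t)] = 9282 m/s.
Δv₁ = v_p − v_c1 = 1807 m/s.
At r₂: circular v_c2 = √(μ/r₂) = 4075 m/s; transfer-apogee v_a = √[μ(2/r₂ − 1/a_t)] = 2759 m/s.
Δv₂ = v_c2 − v_a = 1317 m/s.
Total Δv = Δv₁ + Δv₂ = 3123 m/s = 3.123 km/s.

Δv_total ≈ 3.12 km/s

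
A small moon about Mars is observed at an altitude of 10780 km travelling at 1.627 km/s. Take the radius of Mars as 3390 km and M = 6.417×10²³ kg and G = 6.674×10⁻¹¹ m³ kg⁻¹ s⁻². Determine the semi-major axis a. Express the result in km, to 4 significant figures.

μ = GM = 6.674×10⁻¹¹ × 6.417×10²³ = 4.283×10¹³ m³/s².
r = 3390 + 10780 = 14170 km = 1.417×10⁷ m.
Vis-viva rearranged: 1/a = 2/r − v²/μ = 1.411×10⁻⁷ − 6.181×10⁻⁸ = 7.933×10⁻⁸ m⁻¹.
a = 1.261×10⁷ m = 12605 km.

a ≈ 12610 km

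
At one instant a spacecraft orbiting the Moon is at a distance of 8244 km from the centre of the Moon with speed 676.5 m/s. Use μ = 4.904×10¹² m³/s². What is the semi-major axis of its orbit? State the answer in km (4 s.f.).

r = 8.244×10⁶ m.
Vis-viva rearranged: 1/a = 2/r − v²/μ = 2.426×10⁻⁷ − 9.332×10⁻⁸ = 1.493×10⁻⁷ m⁻¹.
a = 6.699×10⁶ m = 6698.9 km.

a ≈ 6699 km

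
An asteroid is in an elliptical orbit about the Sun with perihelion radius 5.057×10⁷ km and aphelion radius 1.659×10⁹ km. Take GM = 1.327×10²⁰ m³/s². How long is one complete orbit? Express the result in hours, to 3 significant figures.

T ≈ 120000 hours

Semi-major axis a = (r_p + r_a)/2 = (5.0570×10⁷ + 1.6590×10⁹)/2 = 8.5478×10⁸ km = 8.548×10¹¹ m.
By Kepler's third law T = 2π√(a³/μ) = 2π × 6.860×10⁷ = 4.311×10⁸ s.
= 1.197×10⁵ hours.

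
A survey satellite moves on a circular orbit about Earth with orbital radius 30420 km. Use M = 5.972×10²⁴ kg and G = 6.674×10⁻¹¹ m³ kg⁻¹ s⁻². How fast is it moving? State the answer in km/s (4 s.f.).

μ = GM = 6.674×10⁻¹¹ × 5.972×10²⁴ = 3.986×10¹⁴ m³/s².
r = 30420 km = 3.042×10⁷ m.
For a circular orbit v = √(μ/r) = √(3.986×10¹⁴ / 3.042×10⁷) = √(1.310×10⁷) = 3620 m/s.
That is 3.620 km/s.

v ≈ 3.620 km/s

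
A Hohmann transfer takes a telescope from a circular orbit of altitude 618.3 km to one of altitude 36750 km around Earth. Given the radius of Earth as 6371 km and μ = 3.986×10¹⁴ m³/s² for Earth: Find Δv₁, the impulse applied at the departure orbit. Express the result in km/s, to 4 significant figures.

r₁ = 6371 + 618.3 = 6989.3 km = 6.9893×10⁶ m.
r₂ = 6371 + 36750 = 43121 km = 4.3121×10⁷ m.
Transfer ellipse a_t = (r₁ + r₂)/2 = 2.506×10⁷ m.
At r₁: circular v_c1 = √(μ/r₁) = 7552 m/s; transfer-perigee v_p = √[μ(2/r₁ − 1/a_t)] = 9907 m/s.
Δv₁ = v_p − v_c1 = 2355 m/s.
= 2.355 km/s.

Δv ≈ 2.355 km/s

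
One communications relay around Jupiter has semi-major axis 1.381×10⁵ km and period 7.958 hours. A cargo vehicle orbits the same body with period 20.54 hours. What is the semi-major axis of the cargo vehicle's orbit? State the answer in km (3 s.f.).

a₂ ≈ 2.60×10⁵ km

Kepler's third law: a³ ∝ T², so a₂ = a₁ (T₂/T₁)^(2/3).
T₂/T₁ = 2.581, (T₂/T₁)^(2/3) = 1.882.
a₂ = 1.381×10⁵ × 1.882 = 2.599×10⁵ km.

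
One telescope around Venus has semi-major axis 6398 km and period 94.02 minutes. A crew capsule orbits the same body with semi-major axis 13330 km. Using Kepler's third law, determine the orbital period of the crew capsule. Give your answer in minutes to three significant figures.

T₂ ≈ 283 minutes

Kepler's third law: T² ∝ a³, so T₂ = T₁ (a₂/a₁)^(3/2).
a₂/a₁ = 2.083, (a₂/a₁)^(3/2) = 3.007.
T₂ = 94.02 × 3.007 = 282.7 minutes.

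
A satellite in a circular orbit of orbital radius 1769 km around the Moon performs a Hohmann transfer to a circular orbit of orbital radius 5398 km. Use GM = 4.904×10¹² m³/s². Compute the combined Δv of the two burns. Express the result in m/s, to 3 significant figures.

Δv_total ≈ 662 m/s

r₁ = 1769 km = 1.769×10⁶ m.
r₂ = 5398 km = 5.398×10⁶ m.
Transfer ellipse a_t = (r₁ + r₂)/2 = 3.584×10⁶ m.
At r₁: circular v_c1 = √(μ/r₁) = 1665 m/s; transfer-perilune v_p = √[μ(2/r₁ − 1/a_t)] = 2043 m/s.
Δv₁ = v_p − v_c1 = 378.5 m/s.
At r₂: circular v_c2 = √(μ/r₂) = 953.1 m/s; transfer-apolune v_a = √[μ(2/r₂ − 1/a_t)] = 669.7 m/s.
Δv₂ = v_c2 − v_a = 283.5 m/s.
Total Δv = Δv₁ + Δv₂ = 662.0 m/s.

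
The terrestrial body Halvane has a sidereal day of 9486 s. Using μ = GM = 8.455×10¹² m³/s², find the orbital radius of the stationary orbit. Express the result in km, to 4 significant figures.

A synchronous orbit has period T, so by Kepler's third law a = (μT²/4π²)^(1/3).
μT²/4π² = 8.455×10¹² × (9.486×10³)² / 39.48 = 1.927×10¹⁹ m³.
a = 2.681×10⁶ m = 2681.1 km.

r_sync ≈ 2681 km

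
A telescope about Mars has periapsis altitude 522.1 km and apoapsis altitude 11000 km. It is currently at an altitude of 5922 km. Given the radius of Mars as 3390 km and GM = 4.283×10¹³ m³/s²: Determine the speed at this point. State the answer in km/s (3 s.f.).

r_p = 3390 + 522.1 = 3912.1 km = 3.9121×10⁶ m.
r_a = 3390 + 11000 = 14390 km = 1.4390×10⁷ m.
r = 3390 + 5922 = 9312.0 km = 9.312×10⁶ m.
Semi-major axis a = (r_p + r_a)/2 = 9151.0 km = 9.151×10⁶ m.
Vis-viva: v² = μ(2/r − 1/a) = 4.283×10¹³ × (2.148×10⁻⁷ − 1.093×10⁻⁷) = 4.519×10⁶ m²/s².
v = 2126 m/s = 2.126 km/s.

v ≈ 2.13 km/s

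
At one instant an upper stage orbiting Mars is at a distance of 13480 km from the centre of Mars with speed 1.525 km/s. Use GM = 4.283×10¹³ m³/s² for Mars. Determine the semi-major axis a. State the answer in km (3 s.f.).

a ≈ 10600 km

r = 1.348×10⁷ m.
Vis-viva rearranged: 1/a = 2/r − v²/μ = 1.484×10⁻⁷ − 5.430×10⁻⁸ = 9.407×10⁻⁸ m⁻¹.
a = 1.063×10⁷ m = 10630 km.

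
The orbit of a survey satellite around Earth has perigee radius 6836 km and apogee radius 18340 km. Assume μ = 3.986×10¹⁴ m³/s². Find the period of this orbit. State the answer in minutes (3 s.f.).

Semi-major axis a = (r_p + r_a)/2 = (6836.0 + 18340)/2 = 12588 km = 1.259×10⁷ m.
By Kepler's third law T = 2π√(a³/μ) = 2π × 2.237×10³ = 1.406×10⁴ s.
= 234.3 minutes.

T ≈ 234 minutes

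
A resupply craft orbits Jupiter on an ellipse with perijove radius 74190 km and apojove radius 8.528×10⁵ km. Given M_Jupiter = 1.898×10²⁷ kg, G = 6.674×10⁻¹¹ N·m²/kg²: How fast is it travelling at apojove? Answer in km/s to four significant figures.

v ≈ 4.876 km/s

μ = GM = 6.674×10⁻¹¹ × 1.898×10²⁷ = 1.267×10¹⁷ m³/s².
Semi-major axis a = (r_p + r_a)/2 = 4.6350×10⁵ km = 4.635×10⁸ m.
Vis-viva: v² = μ(2/r − 1/a) = 1.267×10¹⁷ × (2.345×10⁻⁹ − 2.158×10⁻⁹) = 2.378×10⁷ m²/s².
v = 4876 m/s = 4.876 km/s.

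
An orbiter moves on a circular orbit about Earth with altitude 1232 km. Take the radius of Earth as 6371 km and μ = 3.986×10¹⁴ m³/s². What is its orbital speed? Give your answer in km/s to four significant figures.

v ≈ 7.241 km/s

r = 6371 + 1232 = 7603.0 km = 7.6030×10⁶ m.
For a circular orbit v = √(μ/r) = √(3.986×10¹⁴ / 7.603×10⁶) = √(5.243×10⁷) = 7241 m/s.
That is 7.241 km/s.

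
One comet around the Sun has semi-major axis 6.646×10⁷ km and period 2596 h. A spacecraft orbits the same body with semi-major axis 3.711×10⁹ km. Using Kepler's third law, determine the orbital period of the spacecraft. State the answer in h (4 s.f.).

Kepler's third law: T² ∝ a³, so T₂ = T₁ (a₂/a₁)^(3/2).
a₂/a₁ = 55.84, (a₂/a₁)^(3/2) = 417.2.
T₂ = 2596 × 417.2 = 1.083×10⁶ h.

T₂ ≈ 1.083×10⁶ h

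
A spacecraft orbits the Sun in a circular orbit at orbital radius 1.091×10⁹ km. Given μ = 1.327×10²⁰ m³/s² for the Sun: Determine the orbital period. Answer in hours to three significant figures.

T ≈ 173000 hours

r = 1.091×10⁹ km = 1.091×10¹² m.
Kepler's third law: T = 2π√(r³/μ) = 2π√((1.091×10¹²)³ / 1.327×10²⁰).
r³/μ = 9.786×10¹⁵ s², so T = 2π × 9.892×10⁷ = 6.216×10⁸ s.
Converting: 6.216×10⁸ s ÷ 3600 = 1.727×10⁵ hours.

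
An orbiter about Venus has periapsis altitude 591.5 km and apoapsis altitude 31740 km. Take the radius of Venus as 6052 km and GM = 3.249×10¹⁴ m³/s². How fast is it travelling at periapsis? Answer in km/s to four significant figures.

v ≈ 9.121 km/s

r_p = 6052 + 591.5 = 6643.5 km = 6.6435×10⁶ m.
r_a = 6052 + 31740 = 37792 km = 3.7792×10⁷ m.
Semi-major axis a = (r_p + r_a)/2 = 22218 km = 2.222×10⁷ m.
Vis-viva: v² = μ(2/r − 1/a) = 3.249×10¹⁴ × (3.010×10⁻⁷ − 4.501×10⁻⁸) = 8.319×10⁷ m²/s².
v = 9121 m/s = 9.121 km/s.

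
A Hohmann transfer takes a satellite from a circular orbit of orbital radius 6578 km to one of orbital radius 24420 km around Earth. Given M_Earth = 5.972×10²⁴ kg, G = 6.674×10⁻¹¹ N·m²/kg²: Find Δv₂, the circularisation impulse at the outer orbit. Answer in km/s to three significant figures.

Δv ≈ 1.41 km/s

μ = GM = 6.674×10⁻¹¹ × 5.972×10²⁴ = 3.986×10¹⁴ m³/s².
r₁ = 6578 km = 6.578×10⁶ m.
r₂ = 24420 km = 2.442×10⁷ m.
Transfer ellipse a_t = (r₁ + r₂)/2 = 1.550×10⁷ m.
At r₁: circular v_c1 = √(μ/r₁) = 7784 m/s; transfer-perigee v_p = √[μ(2/r₁ − 1/a_t)] = 9771 m/s.
At r₂: circular v_c2 = √(μ/r₂) = 4040 m/s; transfer-apogee v_a = √[μ(2/r₂ − 1/a_t)] = 2632 m/s.
Δv₂ = v_c2 − v_a = 1408 m/s.
= 1.408 km/s.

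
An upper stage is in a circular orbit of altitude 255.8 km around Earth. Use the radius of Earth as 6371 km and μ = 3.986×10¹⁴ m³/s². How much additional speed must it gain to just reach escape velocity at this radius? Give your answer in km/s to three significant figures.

r = 6371 + 255.8 = 6626.8 km = 6.6268×10⁶ m.
Circular speed v_c = √(μ/r) = 7756 m/s.
Escape speed v_esc = √(2μ/r) = √2 × v_c = 10970 m/s.
Δv = v_esc − v_c = 3212 m/s = 3.212 km/s.

Δv ≈ 3.21 km/s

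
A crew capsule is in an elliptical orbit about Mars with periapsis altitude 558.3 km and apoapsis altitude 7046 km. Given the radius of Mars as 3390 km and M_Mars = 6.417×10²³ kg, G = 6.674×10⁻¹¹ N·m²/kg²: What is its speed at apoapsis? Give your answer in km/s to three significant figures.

μ = GM = 6.674×10⁻¹¹ × 6.417×10²³ = 4.283×10¹³ m³/s².
r_p = 3390 + 558.3 = 3948.3 km = 3.9483×10⁶ m.
r_a = 3390 + 7046 = 10436 km = 1.0436×10⁷ m.
Semi-major axis a = (r_p + r_a)/2 = 7192.1 km = 7.192×10⁶ m.
Vis-viva: v² = μ(2/r − 1/a) = 4.283×10¹³ × (1.916×10⁻⁷ − 1.390×10⁻⁷) = 2.253×10⁶ m²/s².
v = 1501 m/s = 1.501 km/s.

v ≈ 1.50 km/s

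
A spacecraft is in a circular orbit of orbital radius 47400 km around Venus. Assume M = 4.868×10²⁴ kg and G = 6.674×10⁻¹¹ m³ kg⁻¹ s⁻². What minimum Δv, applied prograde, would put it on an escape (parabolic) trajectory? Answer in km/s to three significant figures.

Δv ≈ 1.08 km/s

μ = GM = 6.674×10⁻¹¹ × 4.868×10²⁴ = 3.249×10¹⁴ m³/s².
r = 47400 km = 4.740×10⁷ m.
Circular speed v_c = √(μ/r) = 2618 m/s.
Escape speed v_esc = √(2μ/r) = √2 × v_c = 3702 m/s.
Δv = v_esc − v_c = 1084 m/s = 1.084 km/s.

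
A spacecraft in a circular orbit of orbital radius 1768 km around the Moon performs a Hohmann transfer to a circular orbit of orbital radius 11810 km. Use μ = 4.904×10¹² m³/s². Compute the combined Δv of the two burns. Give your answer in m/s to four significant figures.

r₁ = 1768 km = 1.768×10⁶ m.
r₂ = 11810 km = 1.181×10⁷ m.
Transfer ellipse a_t = (r₁ + r₂)/2 = 6.789×10⁶ m.
At r₁: circular v_c1 = √(μ/r₁) = 1665 m/s; transfer-perilune v_p = √[μ(2/r₁ − 1/a_t)] = 2197 m/s.
Δv₁ = v_p − v_c1 = 531.2 m/s.
At r₂: circular v_c2 = √(μ/r₂) = 644.4 m/s; transfer-apolune v_a = √[μ(2/r₂ − 1/a_t)] = 328.8 m/s.
Δv₂ = v_c2 − v_a = 315.5 m/s.
Total Δv = Δv₁ + Δv₂ = 846.7 m/s.

Δv_total ≈ 846.7 m/s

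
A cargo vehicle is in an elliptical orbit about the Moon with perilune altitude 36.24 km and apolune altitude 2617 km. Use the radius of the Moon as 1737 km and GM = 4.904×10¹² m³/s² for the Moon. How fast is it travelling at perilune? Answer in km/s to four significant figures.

r_p = 1737 + 36.24 = 1773.2 km = 1.7732×10⁶ m.
r_a = 1737 + 2617 = 4354.0 km = 4.3540×10⁶ m.
Semi-major axis a = (r_p + r_a)/2 = 3063.6 km = 3.064×10⁶ m.
Vis-viva: v² = μ(2/r − 1/a) = 4.904×10¹² × (1.128×10⁻⁶ − 3.264×10⁻⁷) = 3.930×10⁶ m²/s².
v = 1983 m/s = 1.983 km/s.

v ≈ 1.983 km/s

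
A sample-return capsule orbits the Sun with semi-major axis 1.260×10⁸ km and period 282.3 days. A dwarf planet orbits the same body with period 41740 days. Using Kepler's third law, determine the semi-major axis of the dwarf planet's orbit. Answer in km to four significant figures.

a₂ ≈ 3.523×10⁹ km

Kepler's third law: a³ ∝ T², so a₂ = a₁ (T₂/T₁)^(2/3).
T₂/T₁ = 147.9, (T₂/T₁)^(2/3) = 27.96.
a₂ = 1.260×10⁸ × 27.96 = 3.523×10⁹ km.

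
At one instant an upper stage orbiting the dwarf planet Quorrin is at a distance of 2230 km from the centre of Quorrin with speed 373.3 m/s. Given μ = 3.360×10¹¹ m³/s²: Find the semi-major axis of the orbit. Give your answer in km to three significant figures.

r = 2.230×10⁶ m.
Vis-viva rearranged: 1/a = 2/r − v²/μ = 8.969×10⁻⁷ − 4.147×10⁻⁷ = 4.821×10⁻⁷ m⁻¹.
a = 2.074×10⁶ m = 2074.2 km.

a ≈ 2070 km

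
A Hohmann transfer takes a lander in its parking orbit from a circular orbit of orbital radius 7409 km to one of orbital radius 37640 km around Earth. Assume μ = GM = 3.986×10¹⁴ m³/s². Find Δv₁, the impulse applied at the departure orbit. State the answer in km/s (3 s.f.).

r₁ = 7409 km = 7.409×10⁶ m.
r₂ = 37640 km = 3.764×10⁷ m.
Transfer ellipse a_t = (r₁ + r₂)/2 = 2.252×10⁷ m.
At r₁: circular v_c1 = √(μ/r₁) = 7335 m/s; transfer-perigee v_p = √[μ(2/r₁ − 1/a_t)] = 9482 m/s.
Δv₁ = v_p − v_c1 = 2147 m/s.
= 2.147 km/s.

Δv ≈ 2.15 km/s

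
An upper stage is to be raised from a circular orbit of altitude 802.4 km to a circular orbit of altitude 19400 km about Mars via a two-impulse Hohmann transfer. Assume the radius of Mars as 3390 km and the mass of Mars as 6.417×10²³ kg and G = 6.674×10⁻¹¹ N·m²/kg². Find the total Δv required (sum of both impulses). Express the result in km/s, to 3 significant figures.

μ = GM = 6.674×10⁻¹¹ × 6.417×10²³ = 4.283×10¹³ m³/s².
r₁ = 3390 + 802.4 = 4192.4 km = 4.1924×10⁶ m.
r₂ = 3390 + 19400 = 22790 km = 2.2790×10⁷ m.
Transfer ellipse a_t = (r₁ + r₂)/2 = 1.349×10⁷ m.
At r₁: circular v_c1 = √(μ/r₁) = 3196 m/s; transfer-periapsis v_p = √[μ(2/r₁ − 1/a_t)] = 4154 m/s.
Δv₁ = v_p − v_c1 = 957.9 m/s.
At r₂: circular v_c2 = √(μ/r₂) = 1371 m/s; transfer-apoapsis v_a = √[μ(2/r₂ − 1/a_t)] = 764.2 m/s.
Δv₂ = v_c2 − v_a = 606.7 m/s.
Total Δv = Δv₁ + Δv₂ = 1565 m/s = 1.565 km/s.

Δv_total ≈ 1.56 km/s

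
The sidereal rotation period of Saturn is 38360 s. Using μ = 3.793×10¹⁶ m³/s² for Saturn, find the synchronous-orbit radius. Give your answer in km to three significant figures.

r_sync ≈ 1.12×10⁵ km

A synchronous orbit has period T, so by Kepler's third law a = (μT²/4π²)^(1/3).
μT²/4π² = 3.793×10¹⁶ × (3.836×10⁴)² / 39.48 = 1.414×10²⁴ m³.
a = 1.122×10⁸ m = 1.1223×10⁵ km.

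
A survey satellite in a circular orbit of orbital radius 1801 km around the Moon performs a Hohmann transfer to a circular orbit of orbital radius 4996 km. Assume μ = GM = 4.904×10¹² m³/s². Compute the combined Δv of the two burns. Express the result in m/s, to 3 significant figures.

r₁ = 1801 km = 1.801×10⁶ m.
r₂ = 4996 km = 4.996×10⁶ m.
Transfer ellipse a_t = (r₁ + r₂)/2 = 3.398×10⁶ m.
At r₁: circular v_c1 = √(μ/r₁) = 1650 m/s; transfer-perilune v_p = √[μ(2/r₁ − 1/a_t)] = 2001 m/s.
Δv₁ = v_p − v_c1 = 350.6 m/s.
At r₂: circular v_c2 = √(μ/r₂) = 990.7 m/s; transfer-apolune v_a = √[μ(2/r₂ − 1/a_t)] = 721.2 m/s.
Δv₂ = v_c2 − v_a = 269.5 m/s.
Total Δv = Δv₁ + Δv₂ = 620.1 m/s.

Δv_total ≈ 620 m/s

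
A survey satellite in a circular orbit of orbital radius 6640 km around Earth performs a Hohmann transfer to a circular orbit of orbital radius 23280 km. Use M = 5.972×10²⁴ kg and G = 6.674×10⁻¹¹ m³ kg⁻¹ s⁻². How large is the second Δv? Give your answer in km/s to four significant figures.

μ = GM = 6.674×10⁻¹¹ × 5.972×10²⁴ = 3.986×10¹⁴ m³/s².
r₁ = 6640 km = 6.640×10⁶ m.
r₂ = 23280 km = 2.328×10⁷ m.
Transfer ellipse a_t = (r₁ + r₂)/2 = 1.496×10⁷ m.
At r₁: circular v_c1 = √(μ/r₁) = 7748 m/s; transfer-perigee v_p = √[μ(2/r₁ − 1/a_t)] = 9665 m/s.
At r₂: circular v_c2 = √(μ/r₂) = 4138 m/s; transfer-apogee v_a = √[μ(2/r₂ − 1/a_t)] = 2757 m/s.
Δv₂ = v_c2 − v_a = 1381 m/s.
= 1.381 km/s.

Δv ≈ 1.381 km/s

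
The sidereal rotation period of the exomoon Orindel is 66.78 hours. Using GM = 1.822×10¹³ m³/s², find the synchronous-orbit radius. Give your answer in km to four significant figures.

r_sync ≈ 29880 km

T = 66.78 hours = 2.404×10⁵ s.
A synchronous orbit has period T, so by Kepler's third law a = (μT²/4π²)^(1/3).
μT²/4π² = 1.822×10¹³ × (2.404×10⁵)² / 39.48 = 2.667×10²² m³.
a = 2.988×10⁷ m = 29879 km.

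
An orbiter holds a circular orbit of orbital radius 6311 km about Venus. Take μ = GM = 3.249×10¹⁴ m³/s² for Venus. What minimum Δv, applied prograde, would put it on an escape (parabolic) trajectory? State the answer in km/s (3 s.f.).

Δv ≈ 2.97 km/s

r = 6311 km = 6.311×10⁶ m.
Circular speed v_c = √(μ/r) = 7175 m/s.
Escape speed v_esc = √(2μ/r) = √2 × v_c = 10150 m/s.
Δv = v_esc − v_c = 2972 m/s = 2.972 km/s.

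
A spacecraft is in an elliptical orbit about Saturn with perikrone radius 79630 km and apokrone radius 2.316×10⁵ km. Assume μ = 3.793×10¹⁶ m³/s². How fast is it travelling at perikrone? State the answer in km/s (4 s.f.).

Semi-major axis a = (r_p + r_a)/2 = 1.5562×10⁵ km = 1.556×10⁸ m.
Vis-viva: v² = μ(2/r − 1/a) = 3.793×10¹⁶ × (2.512×10⁻⁸ − 6.426×10⁻⁹) = 7.089×10⁸ m²/s².
v = 26630 m/s = 26.63 km/s.

v ≈ 26.63 km/s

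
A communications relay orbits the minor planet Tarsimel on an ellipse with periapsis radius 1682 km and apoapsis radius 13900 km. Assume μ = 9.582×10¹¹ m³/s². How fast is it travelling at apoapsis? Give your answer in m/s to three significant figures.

v ≈ 122 m/s

Semi-major axis a = (r_p + r_a)/2 = 7791.0 km = 7.791×10⁶ m.
Vis-viva: v² = μ(2/r − 1/a) = 9.582×10¹¹ × (1.439×10⁻⁷ − 1.284×10⁻⁷) = 1.488×10⁴ m²/s².
v = 122.0 m/s.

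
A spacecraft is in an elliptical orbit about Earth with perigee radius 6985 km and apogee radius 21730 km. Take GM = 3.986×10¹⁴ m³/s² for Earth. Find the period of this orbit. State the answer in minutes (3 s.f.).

Semi-major axis a = (r_p + r_a)/2 = (6985.0 + 21730)/2 = 14358 km = 1.436×10⁷ m.
By Kepler's third law T = 2π√(a³/μ) = 2π × 2.725×10³ = 1.712×10⁴ s.
= 285.4 minutes.

T ≈ 285 minutes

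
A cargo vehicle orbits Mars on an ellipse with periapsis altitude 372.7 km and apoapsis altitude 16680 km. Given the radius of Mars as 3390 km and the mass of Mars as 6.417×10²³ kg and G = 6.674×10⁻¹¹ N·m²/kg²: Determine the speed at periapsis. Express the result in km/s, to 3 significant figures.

v ≈ 4.38 km/s

μ = GM = 6.674×10⁻¹¹ × 6.417×10²³ = 4.283×10¹³ m³/s².
r_p = 3390 + 372.7 = 3762.7 km = 3.7627×10⁶ m.
r_a = 3390 + 16680 = 20070 km = 2.0070×10⁷ m.
Semi-major axis a = (r_p + r_a)/2 = 11916 km = 1.192×10⁷ m.
Vis-viva: v² = μ(2/r − 1/a) = 4.283×10¹³ × (5.315×10⁻⁷ − 8.392×10⁻⁸) = 1.917×10⁷ m²/s².
v = 4378 m/s = 4.378 km/s.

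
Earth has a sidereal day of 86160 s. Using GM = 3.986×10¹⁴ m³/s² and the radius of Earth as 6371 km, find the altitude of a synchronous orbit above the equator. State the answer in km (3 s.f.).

h_sync ≈ 35800 km

A synchronous orbit has period T, so by Kepler's third law a = (μT²/4π²)^(1/3).
μT²/4π² = 3.986×10¹⁴ × (8.616×10⁴)² / 39.48 = 7.495×10²² m³.
a = 4.216×10⁷ m = 42163 km.
Altitude h = a − R = 42163 − 6371 = 35792 km.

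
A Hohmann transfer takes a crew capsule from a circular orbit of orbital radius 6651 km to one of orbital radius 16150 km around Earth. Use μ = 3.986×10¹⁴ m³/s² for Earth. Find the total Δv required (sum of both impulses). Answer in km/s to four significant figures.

Δv_total ≈ 2.646 km/s

r₁ = 6651 km = 6.651×10⁶ m.
r₂ = 16150 km = 1.615×10⁷ m.
Transfer ellipse a_t = (r₁ + r₂)/2 = 1.140×10⁷ m.
At r₁: circular v_c1 = √(μ/r₁) = 7742 m/s; transfer-perigee v_p = √[μ(2/r₁ − 1/a_t)] = 9214 m/s.
Δv₁ = v_p − v_c1 = 1473 m/s.
At r₂: circular v_c2 = √(μ/r₂) = 4968 m/s; transfer-apogee v_a = √[μ(2/r₂ − 1/a_t)] = 3795 m/s.
Δv₂ = v_c2 − v_a = 1173 m/s.
Total Δv = Δv₁ + Δv₂ = 2646 m/s = 2.646 km/s.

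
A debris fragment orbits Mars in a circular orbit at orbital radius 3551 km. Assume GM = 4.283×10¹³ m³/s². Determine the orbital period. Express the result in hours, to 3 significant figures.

T ≈ 1.78 hours

r = 3551 km = 3.551×10⁶ m.
Kepler's third law: T = 2π√(r³/μ) = 2π√((3.551×10⁶)³ / 4.283×10¹³).
r³/μ = 1.045×10⁶ s², so T = 2π × 1.022×10³ = 6.424×10³ s.
Converting: 6.424×10³ s ÷ 3600 = 1.785 hours.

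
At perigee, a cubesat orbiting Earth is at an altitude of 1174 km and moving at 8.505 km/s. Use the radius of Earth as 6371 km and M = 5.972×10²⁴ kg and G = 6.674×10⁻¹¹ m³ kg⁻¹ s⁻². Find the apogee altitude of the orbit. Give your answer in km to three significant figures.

apogee altitude ≈ 10000 km

μ = GM = 6.674×10⁻¹¹ × 5.972×10²⁴ = 3.986×10¹⁴ m³/s².
r_p = 6371 + 1174 = 7545.0 km = 7.545×10⁶ m.
Specific energy ε = v²/2 − μ/r = -1.666×10⁷ J/kg, so a = −μ/(2ε) = 1.196×10⁷ m.
The apsides satisfy r_p + r_a = 2a, so the apogee radius is 2a − r_p = 1.638×10⁷ m = 16381 km.
Apogee altitude = 16381 − 6371 = 10010 km.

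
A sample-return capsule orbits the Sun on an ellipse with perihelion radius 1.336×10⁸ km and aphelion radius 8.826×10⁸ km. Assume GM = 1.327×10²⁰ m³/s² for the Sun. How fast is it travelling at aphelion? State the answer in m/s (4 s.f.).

v ≈ 6288 m/s

Semi-major axis a = (r_p + r_a)/2 = 5.0810×10⁸ km = 5.081×10¹¹ m.
Vis-viva: v² = μ(2/r − 1/a) = 1.327×10²⁰ × (2.266×10⁻¹² − 1.968×10⁻¹²) = 3.953×10⁷ m²/s².
v = 6288 m/s.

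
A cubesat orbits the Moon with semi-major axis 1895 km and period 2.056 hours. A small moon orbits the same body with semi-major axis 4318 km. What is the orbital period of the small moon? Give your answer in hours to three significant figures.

T₂ ≈ 7.07 hours

Kepler's third law: T² ∝ a³, so T₂ = T₁ (a₂/a₁)^(3/2).
a₂/a₁ = 2.279, (a₂/a₁)^(3/2) = 3.440.
T₂ = 2.056 × 3.440 = 7.072 hours.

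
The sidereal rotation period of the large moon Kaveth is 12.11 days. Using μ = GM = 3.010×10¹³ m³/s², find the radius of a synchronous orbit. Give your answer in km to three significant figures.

T = 12.11 days = 1.046×10⁶ s.
A synchronous orbit has period T, so by Kepler's third law a = (μT²/4π²)^(1/3).
μT²/4π² = 3.010×10¹³ × (1.046×10⁶)² / 39.48 = 8.347×10²³ m³.
a = 9.415×10⁷ m = 94154 km.

r_sync ≈ 94200 km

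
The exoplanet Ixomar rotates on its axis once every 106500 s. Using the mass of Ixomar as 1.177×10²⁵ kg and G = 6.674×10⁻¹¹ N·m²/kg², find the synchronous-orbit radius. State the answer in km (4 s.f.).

μ = GM = 6.674×10⁻¹¹ × 1.177×10²⁵ = 7.855×10¹⁴ m³/s².
A synchronous orbit has period T, so by Kepler's third law a = (μT²/4π²)^(1/3).
μT²/4π² = 7.855×10¹⁴ × (1.065×10⁵)² / 39.48 = 2.257×10²³ m³.
a = 6.088×10⁷ m = 60884 km.

r_sync ≈ 60880 km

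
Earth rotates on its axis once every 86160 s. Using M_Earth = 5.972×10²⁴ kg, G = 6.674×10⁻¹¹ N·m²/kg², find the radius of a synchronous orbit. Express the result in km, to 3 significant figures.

r_sync ≈ 42200 km

μ = GM = 6.674×10⁻¹¹ × 5.972×10²⁴ = 3.986×10¹⁴ m³/s².
A synchronous orbit has period T, so by Kepler's third law a = (μT²/4π²)^(1/3).
μT²/4π² = 3.986×10¹⁴ × (8.616×10⁴)² / 39.48 = 7.495×10²² m³.
a = 4.216×10⁷ m = 42162 km.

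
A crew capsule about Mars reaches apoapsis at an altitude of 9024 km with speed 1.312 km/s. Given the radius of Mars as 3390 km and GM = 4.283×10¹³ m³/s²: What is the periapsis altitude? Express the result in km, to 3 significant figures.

r_a = 3390 + 9024 = 12414 km = 1.241×10⁷ m.
Specific energy ε = v²/2 − μ/r = -2.589×10⁶ J/kg, so a = −μ/(2ε) = 8.270×10⁶ m.
The apsides satisfy r_p + r_a = 2a, so the periapsis radius is 2a − r_a = 4.126×10⁶ m = 4126.1 km.
Periapsis altitude = 4126.1 − 3390 = 736.10 km.

periapsis altitude ≈ 736 km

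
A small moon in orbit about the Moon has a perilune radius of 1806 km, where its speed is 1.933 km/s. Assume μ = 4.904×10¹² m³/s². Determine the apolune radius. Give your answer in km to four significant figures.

apolune radius ≈ 3983 km

r_p = 1.806×10⁶ m.
Specific energy ε = v²/2 − μ/r = -8.471×10⁵ J/kg, so a = −μ/(2ε) = 2.894×10⁶ m.
The apsides satisfy r_p + r_a = 2a, so the apolune radius is 2a − r_p = 3.983×10⁶ m = 3982.8 km.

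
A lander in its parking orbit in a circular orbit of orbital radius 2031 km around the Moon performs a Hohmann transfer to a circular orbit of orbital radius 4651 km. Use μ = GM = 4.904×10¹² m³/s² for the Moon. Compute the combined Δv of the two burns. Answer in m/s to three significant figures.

r₁ = 2031 km = 2.031×10⁶ m.
r₂ = 4651 km = 4.651×10⁶ m.
Transfer ellipse a_t = (r₁ + r₂)/2 = 3.341×10⁶ m.
At r₁: circular v_c1 = √(μ/r₁) = 1554 m/s; transfer-perilune v_p = √[μ(2/r₁ − 1/a_t)] = 1833 m/s.
Δv₁ = v_p − v_c1 = 279.5 m/s.
At r₂: circular v_c2 = √(μ/r₂) = 1027 m/s; transfer-apolune v_a = √[μ(2/r₂ − 1/a_t)] = 800.6 m/s.
Δv₂ = v_c2 − v_a = 226.2 m/s.
Total Δv = Δv₁ + Δv₂ = 505.7 m/s.

Δv_total ≈ 506 m/s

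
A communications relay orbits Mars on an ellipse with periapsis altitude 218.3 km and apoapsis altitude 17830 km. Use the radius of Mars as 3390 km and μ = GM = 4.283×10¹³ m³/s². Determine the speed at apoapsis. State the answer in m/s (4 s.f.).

r_p = 3390 + 218.3 = 3608.3 km = 3.6083×10⁶ m.
r_a = 3390 + 17830 = 21220 km = 2.1220×10⁷ m.
Semi-major axis a = (r_p + r_a)/2 = 12414 km = 1.241×10⁷ m.
Vis-viva: v² = μ(2/r − 1/a) = 4.283×10¹³ × (9.425×10⁻⁸ − 8.055×10⁻⁸) = 5.867×10⁵ m²/s².
v = 765.9 m/s.

v ≈ 765.9 m/s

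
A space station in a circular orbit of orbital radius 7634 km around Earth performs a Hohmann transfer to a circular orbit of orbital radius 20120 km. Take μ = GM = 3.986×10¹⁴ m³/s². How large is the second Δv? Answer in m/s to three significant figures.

Δv ≈ 1150 m/s

r₁ = 7634 km = 7.634×10⁶ m.
r₂ = 20120 km = 2.012×10⁷ m.
Transfer ellipse a_t = (r₁ + r₂)/2 = 1.388×10⁷ m.
At r₁: circular v_c1 = √(μ/r₁) = 7226 m/s; transfer-perigee v_p = √[μ(2/r₁ − 1/a_t)] = 8701 m/s.
At r₂: circular v_c2 = √(μ/r₂) = 4451 m/s; transfer-apogee v_a = √[μ(2/r₂ − 1/a_t)] = 3301 m/s.
Δv₂ = v_c2 − v_a = 1150 m/s.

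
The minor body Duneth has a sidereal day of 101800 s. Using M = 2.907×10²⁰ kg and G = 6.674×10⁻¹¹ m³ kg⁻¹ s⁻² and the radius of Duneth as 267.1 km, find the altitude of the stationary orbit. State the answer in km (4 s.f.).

h_sync ≈ 1453 km

μ = GM = 6.674×10⁻¹¹ × 2.907×10²⁰ = 1.940×10¹⁰ m³/s².
A synchronous orbit has period T, so by Kepler's third law a = (μT²/4π²)^(1/3).
μT²/4π² = 1.940×10¹⁰ × (1.018×10⁵)² / 39.48 = 5.093×10¹⁸ m³.
a = 1.721×10⁶ m = 1720.5 km.
Altitude h = a − R = 1720.5 − 267.1 = 1453.4 km.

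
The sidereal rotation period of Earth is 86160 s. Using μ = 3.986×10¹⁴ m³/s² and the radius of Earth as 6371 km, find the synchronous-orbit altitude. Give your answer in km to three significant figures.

A synchronous orbit has period T, so by Kepler's third law a = (μT²/4π²)^(1/3).
μT²/4π² = 3.986×10¹⁴ × (8.616×10⁴)² / 39.48 = 7.495×10²² m³.
a = 4.216×10⁷ m = 42163 km.
Altitude h = a − R = 42163 − 6371 = 35792 km.

h_sync ≈ 35800 km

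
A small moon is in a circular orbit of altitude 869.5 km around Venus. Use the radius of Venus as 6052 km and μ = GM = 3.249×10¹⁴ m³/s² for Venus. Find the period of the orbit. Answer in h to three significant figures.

T ≈ 1.76 h

r = 6052 + 869.5 = 6921.5 km = 6.9215×10⁶ m.
Kepler's third law: T = 2π√(r³/μ) = 2π√((6.922×10⁶)³ / 3.249×10¹⁴).
r³/μ = 1.021×10⁶ s², so T = 2π × 1.010×10³ = 6.348×10³ s.
Converting: 6.348×10³ s ÷ 3600 = 1.763 h.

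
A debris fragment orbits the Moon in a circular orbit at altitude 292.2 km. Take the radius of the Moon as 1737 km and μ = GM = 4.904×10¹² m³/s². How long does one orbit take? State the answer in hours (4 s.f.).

T ≈ 2.278 hours

r = 1737 + 292.2 = 2029.2 km = 2.0292×10⁶ m.
Kepler's third law: T = 2π√(r³/μ) = 2π√((2.029×10⁶)³ / 4.904×10¹²).
r³/μ = 1.704×10⁶ s², so T = 2π × 1.305×10³ = 8.201×10³ s.
Converting: 8.201×10³ s ÷ 3600 = 2.278 hours.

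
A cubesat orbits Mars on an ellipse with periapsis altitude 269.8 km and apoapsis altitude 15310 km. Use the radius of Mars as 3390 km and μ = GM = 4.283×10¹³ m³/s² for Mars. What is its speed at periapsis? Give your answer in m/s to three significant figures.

r_p = 3390 + 269.8 = 3659.8 km = 3.6598×10⁶ m.
r_a = 3390 + 15310 = 18700 km = 1.8700×10⁷ m.
Semi-major axis a = (r_p + r_a)/2 = 11180 km = 1.118×10⁷ m.
Vis-viva: v² = μ(2/r − 1/a) = 4.283×10¹³ × (5.465×10⁻⁷ − 8.945×10⁻⁸) = 1.957×10⁷ m²/s².
v = 4424 m/s.

v ≈ 4420 m/s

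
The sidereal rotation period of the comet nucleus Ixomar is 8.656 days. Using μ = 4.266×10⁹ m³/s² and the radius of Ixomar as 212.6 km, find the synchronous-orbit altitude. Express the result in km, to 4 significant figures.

T = 8.656 days = 7.479×10⁵ s.
A synchronous orbit has period T, so by Kepler's third law a = (μT²/4π²)^(1/3).
μT²/4π² = 4.266×10⁹ × (7.479×10⁵)² / 39.48 = 6.044×10¹⁹ m³.
a = 3.924×10⁶ m = 3924.4 km.
Altitude h = a − R = 3924.4 − 212.6 = 3711.8 km.

h_sync ≈ 3712 km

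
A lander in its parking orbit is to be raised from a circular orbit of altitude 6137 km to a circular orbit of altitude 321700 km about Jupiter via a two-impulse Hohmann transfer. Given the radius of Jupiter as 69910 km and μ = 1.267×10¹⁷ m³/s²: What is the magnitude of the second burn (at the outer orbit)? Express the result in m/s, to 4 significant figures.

r₁ = 69910 + 6137 = 76047 km = 7.6047×10⁷ m.
r₂ = 69910 + 321700 = 391610 km = 3.9161×10⁸ m.
Transfer ellipse a_t = (r₁ + r₂)/2 = 2.338×10⁸ m.
At r₁: circular v_c1 = √(μ/r₁) = 40820 m/s; transfer-perijove v_p = √[μ(2/r₁ − 1/a_t)] = 52820 m/s.
At r₂: circular v_c2 = √(μ/r₂) = 17990 m/s; transfer-apojove v_a = √[μ(2/r₂ − 1/a_t)] = 10260 m/s.
Δv₂ = v_c2 − v_a = 7729 m/s.

Δv ≈ 7729 m/s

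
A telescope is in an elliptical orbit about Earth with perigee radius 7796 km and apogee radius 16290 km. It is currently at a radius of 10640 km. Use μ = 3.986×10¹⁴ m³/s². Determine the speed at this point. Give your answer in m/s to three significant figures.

Semi-major axis a = (r_p + r_a)/2 = 12043 km = 1.204×10⁷ m.
Vis-viva: v² = μ(2/r − 1/a) = 3.986×10¹⁴ × (1.880×10⁻⁷ − 8.304×10⁻⁸) = 4.183×10⁷ m²/s².
v = 6467 m/s.

v ≈ 6470 m/s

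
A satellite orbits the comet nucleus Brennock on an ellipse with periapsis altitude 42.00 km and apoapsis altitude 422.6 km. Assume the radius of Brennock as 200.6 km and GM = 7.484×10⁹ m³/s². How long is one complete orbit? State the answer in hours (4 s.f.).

r_p = 200.6 + 42.00 = 242.60 km = 2.4260×10⁵ m.
r_a = 200.6 + 422.6 = 623.20 km = 6.2320×10⁵ m.
Semi-major axis a = (r_p + r_a)/2 = (242.60 + 623.20)/2 = 432.90 km = 4.329×10⁵ m.
By Kepler's third law T = 2π√(a³/μ) = 2π × 3.292×10³ = 2.069×10⁴ s.
= 5.746 hours.

T ≈ 5.746 hours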